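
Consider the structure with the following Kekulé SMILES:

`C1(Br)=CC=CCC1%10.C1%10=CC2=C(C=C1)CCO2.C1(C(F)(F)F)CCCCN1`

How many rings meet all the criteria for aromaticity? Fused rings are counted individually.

1

The SMILES encodes a six-membered carbon ring with two conjugated C=C double bonds and two sp³ carbons; a six-membered carbon ring with three alternating C=C double bonds, fused to a five-membered ring containing one oxygen and two sp³ carbons; a six-membered saturated ring of five carbons and one N–H nitrogen.
The 6-membered ring has two sp³ carbons, so it is not fully conjugated — not aromatic (1,3-cyclohexadiene).
The second 6-membered ring has a continuous p-orbital overlap around the ring; 3 ring double bonds give 6 π electrons. Since 6 = 4n+2 (n=1), it is aromatic (benzene ring).
The 5-membered ring with one oxygen has two sp³ carbons, so it is not fully conjugated — not aromatic (oxolane ring).
The 6-membered ring with one N–H has only sp³ atoms, so it is not fully conjugated — not aromatic (piperidine).
1 of the 4 rings is aromatic. Total: 1.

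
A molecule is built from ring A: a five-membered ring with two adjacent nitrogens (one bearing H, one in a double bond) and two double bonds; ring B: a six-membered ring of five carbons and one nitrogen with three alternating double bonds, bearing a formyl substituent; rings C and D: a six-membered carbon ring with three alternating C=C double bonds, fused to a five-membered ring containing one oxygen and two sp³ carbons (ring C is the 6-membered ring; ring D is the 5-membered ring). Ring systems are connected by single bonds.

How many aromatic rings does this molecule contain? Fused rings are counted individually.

Ring A has a continuous p-orbital overlap around the ring; 2 ring double bonds (4 π electrons) plus a heteroatom lone pair (2) give 6 π electrons. That satisfies 4n+2 with n=1, so ring A is aromatic (pyrazole).
Ring B is planar and fully conjugated; 3 ring double bonds give 6 π electrons. Since 6 = 4n+2 (n=1), ring B is aromatic (pyridine).
Ring C is fully conjugated (every ring atom contributes a p orbital); 3 ring double bonds give 6 π electrons. Since 6 = 4n+2 (n=1), ring C is aromatic (benzene ring).
Ring D has two sp³ carbons, so it is not fully conjugated — not aromatic (oxolane ring).
Aromatic: A, B, C. Total: 3.

3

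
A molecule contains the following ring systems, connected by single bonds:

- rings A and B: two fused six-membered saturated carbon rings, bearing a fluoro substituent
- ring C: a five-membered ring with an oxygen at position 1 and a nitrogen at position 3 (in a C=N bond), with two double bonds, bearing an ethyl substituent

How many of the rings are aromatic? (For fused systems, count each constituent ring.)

Ring A has only sp³ atoms, so it is not fully conjugated — not aromatic (cyclohexane ring).
Ring B has only sp³ atoms, so it is not fully conjugated — not aromatic (cyclohexane ring).
Ring C is fully conjugated (every ring atom contributes a p orbital); 2 ring double bonds (4 π electrons) plus a heteroatom lone pair (2) give 6 π electrons. That satisfies 4n+2 with n=1, so ring C is aromatic (oxazole).
Aromatic: C. Total: 1.

1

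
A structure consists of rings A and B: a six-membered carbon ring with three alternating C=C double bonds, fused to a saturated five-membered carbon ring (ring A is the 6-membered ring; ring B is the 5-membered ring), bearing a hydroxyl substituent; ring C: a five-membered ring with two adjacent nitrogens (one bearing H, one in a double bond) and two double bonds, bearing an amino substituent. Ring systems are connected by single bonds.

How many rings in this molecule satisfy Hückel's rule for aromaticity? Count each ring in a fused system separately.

Ring A is planar and fully conjugated; 3 ring double bonds give 6 π electrons. That satisfies 4n+2 with n=1, so ring A is aromatic (benzene ring).
Ring B has three sp³ carbons, so it is not fully conjugated — not aromatic (cyclopentane ring).
Ring C is fully conjugated (every ring atom contributes a p orbital); 2 ring double bonds (4 π electrons) plus a heteroatom lone pair (2) give 6 π electrons. That satisfies 4n+2 with n=1, so ring C is aromatic (pyrazole).
Aromatic: A, C. Total: 2.

2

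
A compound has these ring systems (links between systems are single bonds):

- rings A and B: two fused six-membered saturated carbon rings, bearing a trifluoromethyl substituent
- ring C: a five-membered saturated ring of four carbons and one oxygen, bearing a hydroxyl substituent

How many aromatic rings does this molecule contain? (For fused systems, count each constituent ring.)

Ring A has only sp³ atoms, so it is not fully conjugated — not aromatic (cyclohexane ring).
Ring B has only sp³ atoms, so it is not fully conjugated — not aromatic (cyclohexane ring).
Ring C has only sp³ atoms, so it is not fully conjugated — not aromatic (tetrahydrofuran).
No ring is aromatic. Total: 0.

0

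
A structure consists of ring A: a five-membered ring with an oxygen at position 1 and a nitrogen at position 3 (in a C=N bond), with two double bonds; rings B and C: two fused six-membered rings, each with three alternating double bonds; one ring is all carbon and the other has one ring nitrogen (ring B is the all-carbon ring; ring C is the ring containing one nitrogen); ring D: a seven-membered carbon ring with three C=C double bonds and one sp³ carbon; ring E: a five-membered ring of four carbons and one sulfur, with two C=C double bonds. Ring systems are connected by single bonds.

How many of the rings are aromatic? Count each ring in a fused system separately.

4

Ring A has a continuous p-orbital overlap around the ring; 2 ring double bonds (4 π electrons) plus a heteroatom lone pair (2) give 6 π electrons. That satisfies 4n+2 with n=1, so ring A is aromatic (oxazole).
Rings B and C form a fused bicyclic system (with one nitrogen) with 10 sp² atoms and 10 π electrons from ring double bonds. 10 = 4(2)+2, so the system is aromatic and both rings count as aromatic (quinoline).
Ring D has one sp³ carbon, so it is not fully conjugated — not aromatic (cycloheptatriene).
Ring E has a continuous p-orbital overlap around the ring; 2 ring double bonds (4 π electrons) plus a heteroatom lone pair (2) give 6 π electrons. Since 6 = 4n+2 (n=1), ring E is aromatic (thiophene).
Aromatic: A, B, C, E. Total: 4.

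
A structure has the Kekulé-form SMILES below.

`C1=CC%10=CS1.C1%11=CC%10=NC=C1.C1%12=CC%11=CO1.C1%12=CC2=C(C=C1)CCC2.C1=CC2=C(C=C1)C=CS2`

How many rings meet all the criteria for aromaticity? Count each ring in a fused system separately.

The SMILES encodes a five-membered ring of four carbons and one sulfur, with two C=C double bonds; a six-membered ring of five carbons and one nitrogen with three alternating double bonds; a five-membered ring of four carbons and one oxygen, with two C=C double bonds; a six-membered carbon ring with three alternating C=C double bonds, fused to a saturated five-membered carbon ring; a six-membered carbon ring with three alternating C=C double bonds, fused to a five-membered ring containing one sulfur and two C=C double bonds.
The 5-membered ring with one sulfur has a continuous p-orbital overlap around the ring; 2 ring double bonds (4 π electrons) plus a heteroatom lone pair (2) give 6 π electrons. Since 6 = 4n+2 (n=1), it is aromatic (thiophene).
The 6-membered ring with one nitrogen is fully conjugated (every ring atom contributes a p orbital); 3 ring double bonds give 6 π electrons. That satisfies 4n+2 with n=1, so it is aromatic (pyridine).
The 5-membered ring with one oxygen is fully conjugated (every ring atom contributes a p orbital); 2 ring double bonds (4 π electrons) plus a heteroatom lone pair (2) give 6 π electrons. That satisfies 4n+2 with n=1, so it is aromatic (furan).
The 6-membered ring is fully conjugated (every ring atom contributes a p orbital); 3 ring double bonds give 6 π electrons. Since 6 = 4n+2 (n=1), it is aromatic (benzene ring).
The 5-membered ring has three sp³ carbons, so it is not fully conjugated — not aromatic (cyclopentane ring).
The fused 6/5-membered bicyclic (with one sulfur) is a single π system with 9 sp² atoms and 10 π electrons from ring double bonds plus a heteroatom lone pair. 10 = 4(2)+2, so the system is aromatic and both rings count as aromatic (benzothiophene).
6 of the 7 rings are aromatic. Total: 6.

6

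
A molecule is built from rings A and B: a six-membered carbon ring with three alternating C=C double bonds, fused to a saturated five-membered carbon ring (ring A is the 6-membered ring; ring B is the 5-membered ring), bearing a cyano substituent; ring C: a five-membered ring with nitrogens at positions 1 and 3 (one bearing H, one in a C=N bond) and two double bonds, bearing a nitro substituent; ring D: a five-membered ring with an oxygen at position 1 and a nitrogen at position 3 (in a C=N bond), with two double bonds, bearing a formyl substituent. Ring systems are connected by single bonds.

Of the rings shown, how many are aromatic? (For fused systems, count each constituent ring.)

3

Ring A is fully conjugated (every ring atom contributes a p orbital); 3 ring double bonds give 6 π electrons. That satisfies 4n+2 with n=1, so ring A is aromatic (benzene ring).
Ring B has three sp³ carbons, so it is not fully conjugated — not aromatic (cyclopentane ring).
Ring C is fully conjugated (every ring atom contributes a p orbital); 2 ring double bonds (4 π electrons) plus a heteroatom lone pair (2) give 6 π electrons. That satisfies 4n+2 with n=1, so ring C is aromatic (imidazole).
Ring D has a continuous p-orbital overlap around the ring; 2 ring double bonds (4 π electrons) plus a heteroatom lone pair (2) give 6 π electrons. 6 = 4(1)+2, so ring D is aromatic (oxazole).
Aromatic: A, C, D. Total: 3.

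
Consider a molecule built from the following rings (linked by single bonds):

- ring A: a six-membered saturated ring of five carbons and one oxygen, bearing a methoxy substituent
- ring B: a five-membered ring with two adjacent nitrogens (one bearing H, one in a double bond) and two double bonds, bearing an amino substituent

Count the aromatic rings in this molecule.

1

Ring A has only sp³ atoms, so it is not fully conjugated — not aromatic (tetrahydropyran).
Ring B is planar and fully conjugated; 2 ring double bonds (4 π electrons) plus a heteroatom lone pair (2) give 6 π electrons. 6 = 4(1)+2, so ring B is aromatic (pyrazole).
Aromatic: B. Total: 1.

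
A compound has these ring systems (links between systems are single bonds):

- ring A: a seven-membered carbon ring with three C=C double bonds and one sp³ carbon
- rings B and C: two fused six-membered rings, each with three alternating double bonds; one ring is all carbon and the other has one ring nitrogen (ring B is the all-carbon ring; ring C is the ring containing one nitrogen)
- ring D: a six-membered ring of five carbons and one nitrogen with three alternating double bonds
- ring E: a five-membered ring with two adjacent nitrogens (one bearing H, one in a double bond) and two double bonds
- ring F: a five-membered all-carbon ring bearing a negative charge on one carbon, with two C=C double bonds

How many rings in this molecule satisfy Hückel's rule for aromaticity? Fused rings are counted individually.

5

Ring A has one sp³ carbon, so it is not fully conjugated — not aromatic (cycloheptatriene).
Rings B and C form a fused bicyclic system (with one nitrogen) with 10 sp² atoms and 10 π electrons from ring double bonds. 10 = 4(2)+2, so the system is aromatic and both rings count as aromatic (quinoline).
Ring D is fully conjugated (every ring atom contributes a p orbital); 3 ring double bonds give 6 π electrons. That satisfies 4n+2 with n=1, so ring D is aromatic (pyridine).
Ring E is fully conjugated (every ring atom contributes a p orbital); 2 ring double bonds (4 π electrons) plus a heteroatom lone pair (2) give 6 π electrons. 6 = 4(1)+2, so ring E is aromatic (pyrazole).
Ring F has a continuous p-orbital overlap around the ring; 2 ring double bonds (4 π electrons) plus the carbanion lone pair (2) give 6 π electrons. 6 = 4(1)+2, so ring F is aromatic (cyclopentadienyl anion).
Aromatic: B, C, D, E, F. Total: 5.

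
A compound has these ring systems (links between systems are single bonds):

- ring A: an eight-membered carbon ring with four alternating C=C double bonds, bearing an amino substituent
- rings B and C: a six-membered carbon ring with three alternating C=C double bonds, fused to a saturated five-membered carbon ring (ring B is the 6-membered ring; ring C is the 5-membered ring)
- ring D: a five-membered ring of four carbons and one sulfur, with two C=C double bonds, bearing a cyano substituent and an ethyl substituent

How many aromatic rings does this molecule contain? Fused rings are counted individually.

Ring A has only sp² ring atoms; a planar conformation would have a fully conjugated π system of 8 electrons. But 8 = 4(2), which is 4n not 4n+2, so ring A is not aromatic (cyclooctatetraene) — cyclooctatetraene distorts into a non-planar tub to avoid antiaromaticity.
Ring B has a continuous p-orbital overlap around the ring; 3 ring double bonds give 6 π electrons. 6 = 4(1)+2, so ring B is aromatic (benzene ring).
Ring C has three sp³ carbons, so it is not fully conjugated — not aromatic (cyclopentane ring).
Ring D is fully conjugated (every ring atom contributes a p orbital); 2 ring double bonds (4 π electrons) plus a heteroatom lone pair (2) give 6 π electrons. 6 = 4(1)+2, so ring D is aromatic (thiophene).
Aromatic: B, D. Total: 2.

2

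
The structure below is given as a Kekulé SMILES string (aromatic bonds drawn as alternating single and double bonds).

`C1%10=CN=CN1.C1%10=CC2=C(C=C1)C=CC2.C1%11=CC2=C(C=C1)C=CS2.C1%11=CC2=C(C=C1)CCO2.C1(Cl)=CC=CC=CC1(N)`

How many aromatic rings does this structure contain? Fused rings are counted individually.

5

The SMILES encodes a five-membered ring with nitrogens at positions 1 and 3 (one bearing H, one in a C=N bond) and two double bonds; a six-membered carbon ring with three alternating C=C double bonds, fused to a five-membered carbon ring containing one C=C double bond and one sp³ carbon; a six-membered carbon ring with three alternating C=C double bonds, fused to a five-membered ring containing one sulfur and two C=C double bonds; a six-membered carbon ring with three alternating C=C double bonds, fused to a five-membered ring containing one oxygen and two sp³ carbons; a seven-membered carbon ring with three C=C double bonds and one sp³ carbon.
The 5-membered ring with two nitrogens (one N–H, one =N–) has a continuous p-orbital overlap around the ring; 2 ring double bonds (4 π electrons) plus a heteroatom lone pair (2) give 6 π electrons. 6 = 4(1)+2, so it is aromatic (imidazole).
The 6-membered ring has a continuous p-orbital overlap around the ring; 3 ring double bonds give 6 π electrons. 6 = 4(1)+2, so it is aromatic (benzene ring).
The 5-membered ring has one sp³ carbon, so it is not fully conjugated — not aromatic (cyclopentene ring).
The fused 6/5-membered bicyclic (with one sulfur) is a single π system with 9 sp² atoms and 10 π electrons from ring double bonds plus a heteroatom lone pair. 10 = 4(2)+2, so the system is aromatic and both rings count as aromatic (benzothiophene).
The second 6-membered ring is planar and fully conjugated; 3 ring double bonds give 6 π electrons. That satisfies 4n+2 with n=1, so it is aromatic (benzene ring).
The 5-membered ring with one oxygen has two sp³ carbons, so it is not fully conjugated — not aromatic (oxolane ring).
The 7-membered ring has one sp³ carbon, so it is not fully conjugated — not aromatic (cycloheptatriene).
5 of the 8 rings are aromatic. Total: 5.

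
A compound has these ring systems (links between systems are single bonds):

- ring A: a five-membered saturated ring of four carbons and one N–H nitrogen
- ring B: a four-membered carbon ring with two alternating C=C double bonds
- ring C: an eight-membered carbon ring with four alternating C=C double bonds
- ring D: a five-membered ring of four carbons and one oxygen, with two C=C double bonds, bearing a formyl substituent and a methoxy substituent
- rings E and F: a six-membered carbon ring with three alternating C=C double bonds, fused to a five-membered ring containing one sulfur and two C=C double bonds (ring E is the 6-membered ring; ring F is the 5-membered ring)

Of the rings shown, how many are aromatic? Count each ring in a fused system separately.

3

Ring A has only sp³ atoms, so it is not fully conjugated — not aromatic (pyrrolidine).
Ring B has only sp² ring atoms; a planar conformation would have a fully conjugated π system of 4 electrons. But 4 = 4(1), which is 4n not 4n+2, so ring B is not aromatic (cyclobutadiene) — cyclobutadiene is antiaromatic and distorts to a rectangle.
Ring C has only sp² ring atoms; a planar conformation would have a fully conjugated π system of 8 electrons. But 8 = 4(2), which is 4n not 4n+2, so ring C is not aromatic (cyclooctatetraene) — cyclooctatetraene distorts into a non-planar tub to avoid antiaromaticity.
Ring D has a continuous p-orbital overlap around the ring; 2 ring double bonds (4 π electrons) plus a heteroatom lone pair (2) give 6 π electrons. 6 = 4(1)+2, so ring D is aromatic (furan).
Rings E and F form a fused bicyclic system (with one sulfur) with 9 sp² atoms and 10 π electrons from ring double bonds plus a heteroatom lone pair. 10 = 4(2)+2, so the system is aromatic and both rings count as aromatic (benzothiophene).
Aromatic: D, E, F. Total: 3.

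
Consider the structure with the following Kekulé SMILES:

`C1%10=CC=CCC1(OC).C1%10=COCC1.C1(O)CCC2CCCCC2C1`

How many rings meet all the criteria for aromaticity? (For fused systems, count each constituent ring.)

The SMILES encodes a six-membered carbon ring with two conjugated C=C double bonds and two sp³ carbons; a five-membered ring of four carbons and one oxygen, with one C=C double bond and two sp³ carbons; two fused six-membered saturated carbon rings.
The 6-membered ring has two sp³ carbons, so it is not fully conjugated — not aromatic (1,3-cyclohexadiene).
The 5-membered ring with one oxygen has two sp³ carbons, so it is not fully conjugated — not aromatic (2,3-dihydrofuran).
The second 6-membered ring has only sp³ atoms, so it is not fully conjugated — not aromatic (cyclohexane ring).
The third 6-membered ring has only sp³ atoms, so it is not fully conjugated — not aromatic (cyclohexane ring).
None of the rings are aromatic. Total: 0.

0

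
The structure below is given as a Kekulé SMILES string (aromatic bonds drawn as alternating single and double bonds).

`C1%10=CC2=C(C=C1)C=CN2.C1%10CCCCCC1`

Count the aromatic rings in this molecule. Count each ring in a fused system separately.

2

The SMILES encodes a six-membered carbon ring with three alternating C=C double bonds, fused to a five-membered ring containing one N–H nitrogen and two C=C double bonds; a seven-membered saturated carbon ring.
The fused 6/5-membered bicyclic (with one N–H) is a single π system with 9 sp² atoms and 10 π electrons from ring double bonds plus a heteroatom lone pair. 10 = 4(2)+2, so the system is aromatic and both rings count as aromatic (indole).
The 7-membered ring has only sp³ atoms, so it is not fully conjugated — not aromatic (cycloheptane).
2 of the 3 rings are aromatic. Total: 2.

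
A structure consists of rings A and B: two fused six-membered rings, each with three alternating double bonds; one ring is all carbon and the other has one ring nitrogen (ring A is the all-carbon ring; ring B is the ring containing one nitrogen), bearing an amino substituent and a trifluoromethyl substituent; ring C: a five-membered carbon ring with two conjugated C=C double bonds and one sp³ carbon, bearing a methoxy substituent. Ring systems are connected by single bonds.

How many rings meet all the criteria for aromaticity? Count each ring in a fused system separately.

Rings A and B form a fused bicyclic system (with one nitrogen) with 10 sp² atoms and 10 π electrons from ring double bonds. 10 = 4(2)+2, so the system is aromatic and both rings count as aromatic (quinoline).
Ring C has one sp³ carbon, so it is not fully conjugated — not aromatic (cyclopentadiene).
Aromatic: A, B. Total: 2.

2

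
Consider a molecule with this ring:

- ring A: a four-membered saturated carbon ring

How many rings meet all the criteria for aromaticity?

0

Ring A has only sp³ atoms, so it is not fully conjugated — not aromatic (cyclobutane).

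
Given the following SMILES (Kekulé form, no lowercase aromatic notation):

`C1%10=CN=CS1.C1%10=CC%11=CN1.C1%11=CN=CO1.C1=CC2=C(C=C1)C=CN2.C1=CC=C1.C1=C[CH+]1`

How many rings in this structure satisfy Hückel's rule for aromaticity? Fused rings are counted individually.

6

The SMILES encodes a five-membered ring with a sulfur at position 1 and a nitrogen at position 3 (in a C=N bond), with two double bonds; a five-membered ring of four carbons and one nitrogen bearing a hydrogen, with two C=C double bonds; a five-membered ring with an oxygen at position 1 and a nitrogen at position 3 (in a C=N bond), with two double bonds; a six-membered carbon ring with three alternating C=C double bonds, fused to a five-membered ring containing one N–H nitrogen and two C=C double bonds; a four-membered carbon ring with two alternating C=C double bonds; a three-membered all-carbon ring bearing a positive charge on one carbon, with one C=C double bond.
The 5-membered ring with one sulfur and one =N– is fully conjugated (every ring atom contributes a p orbital); 2 ring double bonds (4 π electrons) plus a heteroatom lone pair (2) give 6 π electrons. Since 6 = 4n+2 (n=1), it is aromatic (thiazole).
The 5-membered ring with one N–H has a continuous p-orbital overlap around the ring; 2 ring double bonds (4 π electrons) plus a heteroatom lone pair (2) give 6 π electrons. 6 = 4(1)+2, so it is aromatic (pyrrole).
The 5-membered ring with one oxygen and one =N– is fully conjugated (every ring atom contributes a p orbital); 2 ring double bonds (4 π electrons) plus a heteroatom lone pair (2) give 6 π electrons. 6 = 4(1)+2, so it is aromatic (oxazole).
The fused 6/5-membered bicyclic (with one N–H) is a single π system with 9 sp² atoms and 10 π electrons from ring double bonds plus a heteroatom lone pair. 10 = 4(2)+2, so the system is aromatic and both rings count as aromatic (indole).
The 4-membered ring has only sp² ring atoms; a planar conformation would have a fully conjugated π system of 4 electrons. But 4 = 4(1), which is 4n not 4n+2, so it is not aromatic (cyclobutadiene) — cyclobutadiene is antiaromatic and distorts to a rectangle.
The 3-membered ring is planar and fully conjugated; 1 ring double bond (2 π electrons) plus the carbocation's empty p orbital (0, but keeps the ring conjugated) give 2 π electrons. 2 = 4(0)+2, so it is aromatic (cyclopropenyl cation).
6 of the 7 rings are aromatic. Total: 6.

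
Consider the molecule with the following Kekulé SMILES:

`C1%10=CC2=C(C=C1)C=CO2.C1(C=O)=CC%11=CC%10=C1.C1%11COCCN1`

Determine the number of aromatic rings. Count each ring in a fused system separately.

3

The SMILES encodes a six-membered carbon ring with three alternating C=C double bonds, fused to a five-membered ring containing one oxygen and two C=C double bonds; a six-membered carbon ring with three alternating C=C double bonds; a six-membered saturated ring with an oxygen and an N–H nitrogen at positions 1 and 4.
The fused 6/5-membered bicyclic (with one oxygen) is a single π system with 9 sp² atoms and 10 π electrons from ring double bonds plus a heteroatom lone pair. 10 = 4(2)+2, so the system is aromatic and both rings count as aromatic (benzofuran).
The 6-membered ring has a continuous p-orbital overlap around the ring; 3 ring double bonds give 6 π electrons. That satisfies 4n+2 with n=1, so it is aromatic (benzene).
The 6-membered ring with one oxygen and one N–H (1,4) has only sp³ atoms, so it is not fully conjugated — not aromatic (morpholine).
3 of the 4 rings are aromatic. Total: 3.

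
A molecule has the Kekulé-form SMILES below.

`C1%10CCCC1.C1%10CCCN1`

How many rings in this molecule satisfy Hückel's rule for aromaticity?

0

The SMILES encodes a five-membered saturated carbon ring; a five-membered saturated ring of four carbons and one N–H nitrogen.
The 5-membered ring has only sp³ atoms, so it is not fully conjugated — not aromatic (cyclopentane).
The 5-membered ring with one N–H has only sp³ atoms, so it is not fully conjugated — not aromatic (pyrrolidine).
None of the rings are aromatic. Total: 0.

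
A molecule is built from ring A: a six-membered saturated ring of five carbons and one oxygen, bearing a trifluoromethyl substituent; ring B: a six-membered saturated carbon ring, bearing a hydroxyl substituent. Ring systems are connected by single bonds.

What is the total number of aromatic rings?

0

Ring A has only sp³ atoms, so it is not fully conjugated — not aromatic (tetrahydropyran).
Ring B has only sp³ atoms, so it is not fully conjugated — not aromatic (cyclohexane).
No ring is aromatic. Total: 0.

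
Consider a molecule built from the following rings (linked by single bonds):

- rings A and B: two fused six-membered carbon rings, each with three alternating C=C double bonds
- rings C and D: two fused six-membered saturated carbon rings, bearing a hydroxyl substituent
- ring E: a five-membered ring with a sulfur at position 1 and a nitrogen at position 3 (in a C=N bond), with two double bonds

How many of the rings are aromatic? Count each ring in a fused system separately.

Rings A and B form a fused bicyclic system with 10 sp² atoms and 10 π electrons from ring double bonds. 10 = 4(2)+2, so the system is aromatic and both rings count as aromatic (naphthalene).
Ring C has only sp³ atoms, so it is not fully conjugated — not aromatic (cyclohexane ring).
Ring D has only sp³ atoms, so it is not fully conjugated — not aromatic (cyclohexane ring).
Ring E is planar and fully conjugated; 2 ring double bonds (4 π electrons) plus a heteroatom lone pair (2) give 6 π electrons. Since 6 = 4n+2 (n=1), ring E is aromatic (thiazole).
Aromatic: A, B, E. Total: 3.

3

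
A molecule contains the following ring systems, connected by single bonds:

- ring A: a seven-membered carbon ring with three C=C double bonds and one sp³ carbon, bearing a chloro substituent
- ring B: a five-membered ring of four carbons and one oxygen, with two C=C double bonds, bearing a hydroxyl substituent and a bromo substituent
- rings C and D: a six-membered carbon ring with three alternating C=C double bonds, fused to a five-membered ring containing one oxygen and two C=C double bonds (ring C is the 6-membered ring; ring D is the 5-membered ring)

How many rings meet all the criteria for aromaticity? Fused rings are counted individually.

Ring A has one sp³ carbon, so it is not fully conjugated — not aromatic (cycloheptatriene).
Ring B has a continuous p-orbital overlap around the ring; 2 ring double bonds (4 π electrons) plus a heteroatom lone pair (2) give 6 π electrons. 6 = 4(1)+2, so ring B is aromatic (furan).
Rings C and D form a fused bicyclic system (with one oxygen) with 9 sp² atoms and 10 π electrons from ring double bonds plus a heteroatom lone pair. 10 = 4(2)+2, so the system is aromatic and both rings count as aromatic (benzofuran).
Aromatic: B, C, D. Total: 3.

3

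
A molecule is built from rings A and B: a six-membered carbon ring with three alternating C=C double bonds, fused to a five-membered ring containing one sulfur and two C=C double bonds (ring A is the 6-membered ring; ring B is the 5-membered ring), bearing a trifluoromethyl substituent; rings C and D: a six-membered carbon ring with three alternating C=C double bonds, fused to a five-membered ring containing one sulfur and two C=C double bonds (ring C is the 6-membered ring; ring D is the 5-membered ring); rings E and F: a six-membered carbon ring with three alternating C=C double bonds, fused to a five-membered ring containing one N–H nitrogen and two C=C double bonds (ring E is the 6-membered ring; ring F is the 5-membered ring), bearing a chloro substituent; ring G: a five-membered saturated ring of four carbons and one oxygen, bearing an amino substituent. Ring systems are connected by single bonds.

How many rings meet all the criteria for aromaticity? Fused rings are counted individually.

6

Rings A and B form a fused bicyclic system (with one sulfur) with 9 sp² atoms and 10 π electrons from ring double bonds plus a heteroatom lone pair. 10 = 4(2)+2, so the system is aromatic and both rings count as aromatic (benzothiophene).
Rings C and D form a fused bicyclic system (with one sulfur) with 9 sp² atoms and 10 π electrons from ring double bonds plus a heteroatom lone pair. 10 = 4(2)+2, so the system is aromatic and both rings count as aromatic (benzothiophene).
Rings E and F form a fused bicyclic system (with one N–H) with 9 sp² atoms and 10 π electrons from ring double bonds plus a heteroatom lone pair. 10 = 4(2)+2, so the system is aromatic and both rings count as aromatic (indole).
Ring G has only sp³ atoms, so it is not fully conjugated — not aromatic (tetrahydrofuran).
Aromatic: A, B, C, D, E, F. Total: 6.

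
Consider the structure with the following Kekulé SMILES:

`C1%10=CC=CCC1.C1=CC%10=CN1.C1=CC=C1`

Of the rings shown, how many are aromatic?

1

The SMILES encodes a six-membered carbon ring with two conjugated C=C double bonds and two sp³ carbons; a five-membered ring of four carbons and one nitrogen bearing a hydrogen, with two C=C double bonds; a four-membered carbon ring with two alternating C=C double bonds.
The 6-membered ring has two sp³ carbons, so it is not fully conjugated — not aromatic (1,3-cyclohexadiene).
The 5-membered ring with one N–H is planar and fully conjugated; 2 ring double bonds (4 π electrons) plus a heteroatom lone pair (2) give 6 π electrons. That satisfies 4n+2 with n=1, so it is aromatic (pyrrole).
The 4-membered ring has only sp² ring atoms; a planar conformation would have a fully conjugated π system of 4 electrons. But 4 = 4(1), which is 4n not 4n+2, so it is not aromatic (cyclobutadiene) — cyclobutadiene is antiaromatic and distorts to a rectangle.
1 of the 3 rings is aromatic. Total: 1.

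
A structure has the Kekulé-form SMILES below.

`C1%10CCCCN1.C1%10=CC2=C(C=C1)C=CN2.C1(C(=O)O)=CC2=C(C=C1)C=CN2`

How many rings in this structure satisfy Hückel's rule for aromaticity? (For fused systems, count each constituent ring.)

The SMILES encodes a six-membered saturated ring of five carbons and one N–H nitrogen; a six-membered carbon ring with three alternating C=C double bonds, fused to a five-membered ring containing one N–H nitrogen and two C=C double bonds; a six-membered carbon ring with three alternating C=C double bonds, fused to a five-membered ring containing one N–H nitrogen and two C=C double bonds.
The 6-membered ring with one N–H has only sp³ atoms, so it is not fully conjugated — not aromatic (piperidine).
The fused 6/5-membered bicyclic (with one N–H) is a single π system with 9 sp² atoms and 10 π electrons from ring double bonds plus a heteroatom lone pair. 10 = 4(2)+2, so the system is aromatic and both rings count as aromatic (indole).
The fused 6/5-membered bicyclic (with one N–H) is a single π system with 9 sp² atoms and 10 π electrons from ring double bonds plus a heteroatom lone pair. 10 = 4(2)+2, so the system is aromatic and both rings count as aromatic (indole).
4 of the 5 rings are aromatic. Total: 4.

4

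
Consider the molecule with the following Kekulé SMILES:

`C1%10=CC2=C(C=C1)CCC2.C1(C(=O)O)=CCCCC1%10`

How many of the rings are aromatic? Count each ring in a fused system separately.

The SMILES encodes a six-membered carbon ring with three alternating C=C double bonds, fused to a saturated five-membered carbon ring; a six-membered carbon ring with one C=C double bond.
The 6-membered ring has a continuous p-orbital overlap around the ring; 3 ring double bonds give 6 π electrons. That satisfies 4n+2 with n=1, so it is aromatic (benzene ring).
The 5-membered ring has three sp³ carbons, so it is not fully conjugated — not aromatic (cyclopentane ring).
The second 6-membered ring has four sp³ carbons, so it is not fully conjugated — not aromatic (cyclohexene).
1 of the 3 rings is aromatic. Total: 1.

1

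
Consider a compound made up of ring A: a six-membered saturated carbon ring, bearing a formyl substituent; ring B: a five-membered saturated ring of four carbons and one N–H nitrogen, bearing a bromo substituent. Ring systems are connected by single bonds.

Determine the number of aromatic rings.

0

Ring A has only sp³ atoms, so it is not fully conjugated — not aromatic (cyclohexane).
Ring B has only sp³ atoms, so it is not fully conjugated — not aromatic (pyrrolidine).
No ring is aromatic. Total: 0.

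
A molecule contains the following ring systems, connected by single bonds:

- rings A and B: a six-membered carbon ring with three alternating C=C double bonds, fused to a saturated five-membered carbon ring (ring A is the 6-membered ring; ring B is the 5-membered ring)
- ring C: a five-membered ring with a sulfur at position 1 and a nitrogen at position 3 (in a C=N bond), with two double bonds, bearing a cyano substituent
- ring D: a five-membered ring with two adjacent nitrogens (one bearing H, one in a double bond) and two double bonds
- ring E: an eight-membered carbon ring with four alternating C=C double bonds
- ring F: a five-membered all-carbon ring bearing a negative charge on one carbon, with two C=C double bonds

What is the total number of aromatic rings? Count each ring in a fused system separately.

Ring A is fully conjugated (every ring atom contributes a p orbital); 3 ring double bonds give 6 π electrons. That satisfies 4n+2 with n=1, so ring A is aromatic (benzene ring).
Ring B has three sp³ carbons, so it is not fully conjugated — not aromatic (cyclopentane ring).
Ring C has a continuous p-orbital overlap around the ring; 2 ring double bonds (4 π electrons) plus a heteroatom lone pair (2) give 6 π electrons. Since 6 = 4n+2 (n=1), ring C is aromatic (thiazole).
Ring D is planar and fully conjugated; 2 ring double bonds (4 π electrons) plus a heteroatom lone pair (2) give 6 π electrons. 6 = 4(1)+2, so ring D is aromatic (pyrazole).
Ring E has only sp² ring atoms; a planar conformation would have a fully conjugated π system of 8 electrons. But 8 = 4(2), which is 4n not 4n+2, so ring E is not aromatic (cyclooctatetraene) — cyclooctatetraene distorts into a non-planar tub to avoid antiaromaticity.
Ring F is fully conjugated (every ring atom contributes a p orbital); 2 ring double bonds (4 π electrons) plus the carbanion lone pair (2) give 6 π electrons. Since 6 = 4n+2 (n=1), ring F is aromatic (cyclopentadienyl anion).
Aromatic: A, C, D, F. Total: 4.

4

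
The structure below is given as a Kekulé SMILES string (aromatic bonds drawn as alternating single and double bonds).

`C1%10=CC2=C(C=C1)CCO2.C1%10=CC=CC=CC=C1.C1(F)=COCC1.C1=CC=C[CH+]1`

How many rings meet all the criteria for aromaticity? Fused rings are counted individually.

1

The SMILES encodes a six-membered carbon ring with three alternating C=C double bonds, fused to a five-membered ring containing one oxygen and two sp³ carbons; an eight-membered carbon ring with four alternating C=C double bonds; a five-membered ring of four carbons and one oxygen, with one C=C double bond and two sp³ carbons; a five-membered all-carbon ring bearing a positive charge on one carbon, with two C=C double bonds.
The 6-membered ring is planar and fully conjugated; 3 ring double bonds give 6 π electrons. 6 = 4(1)+2, so it is aromatic (benzene ring).
The 5-membered ring with one oxygen has two sp³ carbons, so it is not fully conjugated — not aromatic (oxolane ring).
The 8-membered ring has only sp² ring atoms; a planar conformation would have a fully conjugated π system of 8 electrons. But 8 = 4(2), which is 4n not 4n+2, so it is not aromatic (cyclooctatetraene) — cyclooctatetraene distorts into a non-planar tub to avoid antiaromaticity.
The second 5-membered ring with one oxygen has two sp³ carbons, so it is not fully conjugated — not aromatic (2,3-dihydrofuran).
The 5-membered ring has only sp² ring atoms; a planar conformation would have a fully conjugated π system of 4 electrons. But 4 = 4(1), which is 4n not 4n+2, so it is not aromatic (cyclopentadienyl cation).
1 of the 5 rings is aromatic. Total: 1.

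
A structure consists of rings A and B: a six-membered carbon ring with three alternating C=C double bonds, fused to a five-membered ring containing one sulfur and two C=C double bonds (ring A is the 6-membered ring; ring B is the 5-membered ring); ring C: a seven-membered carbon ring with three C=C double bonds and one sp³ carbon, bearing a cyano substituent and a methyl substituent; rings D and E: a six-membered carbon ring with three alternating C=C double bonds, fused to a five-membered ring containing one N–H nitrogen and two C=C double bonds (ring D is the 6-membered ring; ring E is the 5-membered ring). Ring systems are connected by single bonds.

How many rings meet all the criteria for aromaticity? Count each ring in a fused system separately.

4

Rings A and B form a fused bicyclic system (with one sulfur) with 9 sp² atoms and 10 π electrons from ring double bonds plus a heteroatom lone pair. 10 = 4(2)+2, so the system is aromatic and both rings count as aromatic (benzothiophene).
Ring C has one sp³ carbon, so it is not fully conjugated — not aromatic (cycloheptatriene).
Rings D and E form a fused bicyclic system (with one N–H) with 9 sp² atoms and 10 π electrons from ring double bonds plus a heteroatom lone pair. 10 = 4(2)+2, so the system is aromatic and both rings count as aromatic (indole).
Aromatic: A, B, D, E. Total: 4.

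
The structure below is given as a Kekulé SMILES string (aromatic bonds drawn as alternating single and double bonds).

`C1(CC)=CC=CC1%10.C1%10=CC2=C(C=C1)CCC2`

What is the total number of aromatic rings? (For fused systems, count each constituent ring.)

The SMILES encodes a five-membered carbon ring with two conjugated C=C double bonds and one sp³ carbon; a six-membered carbon ring with three alternating C=C double bonds, fused to a saturated five-membered carbon ring.
The 5-membered ring has one sp³ carbon, so it is not fully conjugated — not aromatic (cyclopentadiene).
The 6-membered ring is fully conjugated (every ring atom contributes a p orbital); 3 ring double bonds give 6 π electrons. 6 = 4(1)+2, so it is aromatic (benzene ring).
The second 5-membered ring has three sp³ carbons, so it is not fully conjugated — not aromatic (cyclopentane ring).
1 of the 3 rings is aromatic. Total: 1.

1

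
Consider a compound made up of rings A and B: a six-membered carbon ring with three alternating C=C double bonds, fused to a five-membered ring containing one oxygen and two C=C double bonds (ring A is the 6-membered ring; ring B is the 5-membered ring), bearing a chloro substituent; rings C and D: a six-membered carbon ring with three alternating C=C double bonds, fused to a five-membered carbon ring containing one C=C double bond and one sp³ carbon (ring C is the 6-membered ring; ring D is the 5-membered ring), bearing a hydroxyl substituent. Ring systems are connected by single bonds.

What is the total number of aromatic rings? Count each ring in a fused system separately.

3

Rings A and B form a fused bicyclic system (with one oxygen) with 9 sp² atoms and 10 π electrons from ring double bonds plus a heteroatom lone pair. 10 = 4(2)+2, so the system is aromatic and both rings count as aromatic (benzofuran).
Ring C is planar and fully conjugated; 3 ring double bonds give 6 π electrons. 6 = 4(1)+2, so ring C is aromatic (benzene ring).
Ring D has one sp³ carbon, so it is not fully conjugated — not aromatic (cyclopentene ring).
Aromatic: A, B, C. Total: 3.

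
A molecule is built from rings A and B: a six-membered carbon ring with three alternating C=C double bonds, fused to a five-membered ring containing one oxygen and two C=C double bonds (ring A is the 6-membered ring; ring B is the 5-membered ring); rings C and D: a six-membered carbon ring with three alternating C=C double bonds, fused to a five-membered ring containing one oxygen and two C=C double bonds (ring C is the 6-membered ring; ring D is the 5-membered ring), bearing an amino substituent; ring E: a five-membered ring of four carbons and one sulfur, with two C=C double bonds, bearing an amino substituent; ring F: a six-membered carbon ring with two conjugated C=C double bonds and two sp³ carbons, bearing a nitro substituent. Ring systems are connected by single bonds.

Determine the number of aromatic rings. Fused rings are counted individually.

Rings A and B form a fused bicyclic system (with one oxygen) with 9 sp² atoms and 10 π electrons from ring double bonds plus a heteroatom lone pair. 10 = 4(2)+2, so the system is aromatic and both rings count as aromatic (benzofuran).
Rings C and D form a fused bicyclic system (with one oxygen) with 9 sp² atoms and 10 π electrons from ring double bonds plus a heteroatom lone pair. 10 = 4(2)+2, so the system is aromatic and both rings count as aromatic (benzofuran).
Ring E is planar and fully conjugated; 2 ring double bonds (4 π electrons) plus a heteroatom lone pair (2) give 6 π electrons. That satisfies 4n+2 with n=1, so ring E is aromatic (thiophene).
Ring F has two sp³ carbons, so it is not fully conjugated — not aromatic (1,3-cyclohexadiene).
Aromatic: A, B, C, D, E. Total: 5.

5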